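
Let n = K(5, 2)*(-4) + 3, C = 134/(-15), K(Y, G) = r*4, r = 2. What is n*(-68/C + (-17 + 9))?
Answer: 754/67 ≈ 11.254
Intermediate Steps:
K(Y, G) = 8 (K(Y, G) = 2*4 = 8)
C = -134/15 (C = 134*(-1/15) = -134/15 ≈ -8.9333)
n = -29 (n = 8*(-4) + 3 = -32 + 3 = -29)
n*(-68/C + (-17 + 9)) = -29*(-68/(-134/15) + (-17 + 9)) = -29*(-68*(-15/134) - 8) = -29*(510/67 - 8) = -29*(-26/67) = 754/67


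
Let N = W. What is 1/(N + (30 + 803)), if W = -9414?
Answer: -1/8581 ≈ -0.00011654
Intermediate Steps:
N = -9414
1/(N + (30 + 803)) = 1/(-9414 + (30 + 803)) = 1/(-9414 + 833) = 1/(-8581) = -1/8581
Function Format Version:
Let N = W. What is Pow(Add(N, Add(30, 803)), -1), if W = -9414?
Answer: Rational(-1, 8581) ≈ -0.00011654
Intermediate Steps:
N = -9414
Pow(Add(N, Add(30, 803)), -1) = Pow(Add(-9414, Add(30, 803)), -1) = Pow(Add(-9414, 833), -1) = Pow(-8581, -1) = Rational(-1, 8581)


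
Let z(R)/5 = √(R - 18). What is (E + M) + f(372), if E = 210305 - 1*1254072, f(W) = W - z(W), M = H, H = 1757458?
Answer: 714063 - 5*√354 ≈ 7.1397e+5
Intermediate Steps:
M = 1757458
z(R) = 5*√(-18 + R) (z(R) = 5*√(R - 18) = 5*√(-18 + R))
f(W) = W - 5*√(-18 + W)
E = -1043767 (E = 210305 - 1254072 = -1043767)
(E + M) + f(372) = (-1043767 + 1757458) + (372 - 5*√(-18 + 372)) = 713691 + (372 - 5*√354) = 714063 - 5*√354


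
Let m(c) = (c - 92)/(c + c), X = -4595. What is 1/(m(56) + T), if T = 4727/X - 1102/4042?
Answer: -260021860/421961591 ≈ -0.61622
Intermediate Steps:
T = -12085112/9286495 (T = 4727/(-4595) - 1102/4042 = 4727*(-1/4595) - 1102*1/4042 = -4727/4595 - 551/2021 = -12085112/9286495 ≈ -1.3014)
m(c) = (-92 + c)/(2*c) (m(c) = (-92 + c)/((2*c)) = (-92 + c)*(1/(2*c)) = (-92 + c)/(2*c))
1/(m(56) + T) = 1/((½)*(-92 + 56)/56 - 12085112/9286495) = 1/((½)*(1/56)*(-36) - 12085112/9286495) = 1/(-9/28 - 12085112/9286495) = 1/(-421961591/260021860) = -260021860/421961591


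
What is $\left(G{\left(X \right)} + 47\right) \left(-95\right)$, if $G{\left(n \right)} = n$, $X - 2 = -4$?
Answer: $-4275$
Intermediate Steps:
$X = -2$ ($X = 2 - 4 = -2$)
$\left(G{\left(X \right)} + 47\right) \left(-95\right) = \left(-2 + 47\right) \left(-95\right) = 45 \left(-95\right) = -4275$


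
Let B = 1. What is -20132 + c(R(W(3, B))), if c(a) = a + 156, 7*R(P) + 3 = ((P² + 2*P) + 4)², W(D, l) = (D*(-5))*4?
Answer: 11998421/7 ≈ 1.7141e+6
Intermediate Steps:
W(D, l) = -20*D (W(D, l) = -5*D*4 = -20*D)
R(P) = -3/7 + (4 + P² + 2*P)²/7 (R(P) = -3/7 + ((P² + 2*P) + 4)²/7 = -3/7 + (4 + P² + 2*P)²/7)
c(a) = 156 + a
-20132 + c(R(W(3, B))) = -20132 + (156 + (-3/7 + (4 + (-20*3)² + 2*(-20*3))²/7)) = -20132 + (156 + (-3/7 + (4 + (-60)² + 2*(-60))²/7)) = -20132 + (156 + (-3/7 + (4 + 3600 - 120)²/7)) = -20132 + (156 + (-3/7 + (⅐)*3484²)) = -20132 + (156 + (-3/7 + (⅐)*12138256)) = -20132 + (156 + (-3/7 + 12138256/7)) = -20132 + (156 + 12138253/7) = -20132 + 12139345/7 = 11998421/7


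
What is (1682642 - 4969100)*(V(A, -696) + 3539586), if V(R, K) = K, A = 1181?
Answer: -11630413351620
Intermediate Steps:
(1682642 - 4969100)*(V(A, -696) + 3539586) = (1682642 - 4969100)*(-696 + 3539586) = -3286458*3538890 = -11630413351620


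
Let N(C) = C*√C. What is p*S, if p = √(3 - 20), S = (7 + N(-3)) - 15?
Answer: 3*√51 - 8*I*√17 ≈ 21.424 - 32.985*I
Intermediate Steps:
N(C) = C^(3/2)
S = -8 - 3*I*√3 (S = (7 + (-3)^(3/2)) - 15 = (7 - 3*I*√3) - 15 = -8 - 3*I*√3 ≈ -8.0 - 5.1962*I)
p = I*√17 (p = √(-17) = I*√17 ≈ 4.1231*I)
p*S = (I*√17)*(-8 - 3*I*√3) = I*√17*(-8 - 3*I*√3)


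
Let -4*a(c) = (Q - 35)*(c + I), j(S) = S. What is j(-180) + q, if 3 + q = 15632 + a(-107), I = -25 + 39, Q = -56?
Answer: 53333/4 ≈ 13333.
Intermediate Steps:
I = 14
a(c) = 637/2 + 91*c/4 (a(c) = -(-56 - 35)*(c + 14)/4 = -(-91)*(14 + c)/4 = -(-1274 - 91*c)/4 = 637/2 + 91*c/4)
q = 54053/4 (q = -3 + (15632 + (637/2 + (91/4)*(-107))) = -3 + (15632 + (637/2 - 9737/4)) = -3 + (15632 - 8463/4) = -3 + 54065/4 = 54053/4 ≈ 13513.)
j(-180) + q = -180 + 54053/4 = 53333/4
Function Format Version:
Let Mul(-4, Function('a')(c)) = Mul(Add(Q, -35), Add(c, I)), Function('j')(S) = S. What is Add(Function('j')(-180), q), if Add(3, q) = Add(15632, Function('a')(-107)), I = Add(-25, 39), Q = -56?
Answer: Rational(53333, 4) ≈ 13333.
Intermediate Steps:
I = 14
Function('a')(c) = Add(Rational(637, 2), Mul(Rational(91, 4), c)) (Function('a')(c) = Mul(Rational(-1, 4), Mul(Add(-56, -35), Add(c, 14))) = Mul(Rational(-1, 4), Mul(-91, Add(14, c))) = Mul(Rational(-1, 4), Add(-1274, Mul(-91, c))) = Add(Rational(637, 2), Mul(Rational(91, 4), c)))
q = Rational(54053, 4) (q = Add(-3, Add(15632, Add(Rational(637, 2), Mul(Rational(91, 4), -107)))) = Add(-3, Add(15632, Add(Rational(637, 2), Rational(-9737, 4)))) = Add(-3, Add(15632, Rational(-8463, 4))) = Add(-3, Rational(54065, 4)) = Rational(54053, 4) ≈ 13513.)
Add(Function('j')(-180), q) = Add(-180, Rational(54053, 4)) = Rational(53333, 4)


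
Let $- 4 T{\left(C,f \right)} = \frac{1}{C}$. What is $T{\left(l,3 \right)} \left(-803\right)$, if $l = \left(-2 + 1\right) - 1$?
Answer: $- \frac{803}{8} \approx -100.38$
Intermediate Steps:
$l = -2$ ($l = -1 - 1 = -2$)
$T{\left(C,f \right)} = - \frac{1}{4 C}$
$T{\left(l,3 \right)} \left(-803\right) = - \frac{1}{4 \left(-2\right)} \left(-803\right) = \left(- \frac{1}{4}\right) \left(- \frac{1}{2}\right) \left(-803\right) = \frac{1}{8} \left(-803\right) = - \frac{803}{8}$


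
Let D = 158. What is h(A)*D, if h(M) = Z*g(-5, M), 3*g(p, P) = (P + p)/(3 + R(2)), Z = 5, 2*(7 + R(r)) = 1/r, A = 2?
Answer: 632/3 ≈ 210.67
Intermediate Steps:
R(r) = -7 + 1/(2*r)
g(p, P) = -4*P/45 - 4*p/45 (g(p, P) = ((P + p)/(3 + (-7 + (½)/2)))/3 = ((P + p)/(3 + (-7 + (½)*(½))))/3 = ((P + p)/(3 + (-7 + ¼)))/3 = ((P + p)/(3 - 27/4))/3 = ((P + p)/(-15/4))/3 = ((P + p)*(-4/15))/3 = (-4*P/15 - 4*p/15)/3 = -4*P/45 - 4*p/45)
h(M) = 20/9 - 4*M/9 (h(M) = 5*(-4*M/45 - 4/45*(-5)) = 5*(-4*M/45 + 4/9) = 5*(4/9 - 4*M/45) = 20/9 - 4*M/9)
h(A)*D = (20/9 - 4/9*2)*158 = (20/9 - 8/9)*158 = (4/3)*158 = 632/3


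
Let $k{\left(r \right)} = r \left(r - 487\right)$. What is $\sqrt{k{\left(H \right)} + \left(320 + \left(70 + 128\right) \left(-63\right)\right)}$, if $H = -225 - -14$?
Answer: $2 \sqrt{33781} \approx 367.59$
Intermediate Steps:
$H = -211$ ($H = -225 + 14 = -211$)
$k{\left(r \right)} = r \left(-487 + r\right)$
$\sqrt{k{\left(H \right)} + \left(320 + \left(70 + 128\right) \left(-63\right)\right)} = \sqrt{- 211 \left(-487 - 211\right) + \left(320 + \left(70 + 128\right) \left(-63\right)\right)} = \sqrt{\left(-211\right) \left(-698\right) + \left(320 + 198 \left(-63\right)\right)} = \sqrt{147278 + \left(320 - 12474\right)} = \sqrt{147278 - 12154} = \sqrt{135124} = 2 \sqrt{33781}$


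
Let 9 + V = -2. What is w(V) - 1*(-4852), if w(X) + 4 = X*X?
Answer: 4969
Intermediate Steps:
V = -11 (V = -9 - 2 = -11)
w(X) = -4 + X² (w(X) = -4 + X*X = -4 + X²)
w(V) - 1*(-4852) = (-4 + (-11)²) - 1*(-4852) = (-4 + 121) + 4852 = 117 + 4852 = 4969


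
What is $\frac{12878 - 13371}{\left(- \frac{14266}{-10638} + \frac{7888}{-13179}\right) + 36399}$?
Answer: $- \frac{11519618931}{850529742278} \approx -0.013544$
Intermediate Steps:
$\frac{12878 - 13371}{\left(- \frac{14266}{-10638} + \frac{7888}{-13179}\right) + 36399} = - \frac{493}{\left(\left(-14266\right) \left(- \frac{1}{10638}\right) + 7888 \left(- \frac{1}{13179}\right)\right) + 36399} = - \frac{493}{\left(\frac{7133}{5319} - \frac{7888}{13179}\right) + 36399} = - \frac{493}{\frac{17349845}{23366367} + 36399} = - \frac{493}{\frac{850529742278}{23366367}} = \left(-493\right) \frac{23366367}{850529742278} = - \frac{11519618931}{850529742278}$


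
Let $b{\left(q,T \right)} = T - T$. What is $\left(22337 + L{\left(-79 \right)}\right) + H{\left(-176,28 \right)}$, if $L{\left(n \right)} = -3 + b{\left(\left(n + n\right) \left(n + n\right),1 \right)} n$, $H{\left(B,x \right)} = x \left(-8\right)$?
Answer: $22110$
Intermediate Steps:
$H{\left(B,x \right)} = - 8 x$
$b{\left(q,T \right)} = 0$
$L{\left(n \right)} = -3$ ($L{\left(n \right)} = -3 + 0 n = -3 + 0 = -3$)
$\left(22337 + L{\left(-79 \right)}\right) + H{\left(-176,28 \right)} = \left(22337 - 3\right) - 224 = 22334 - 224 = 22110$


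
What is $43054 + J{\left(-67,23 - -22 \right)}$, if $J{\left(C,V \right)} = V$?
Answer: $43099$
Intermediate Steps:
$43054 + J{\left(-67,23 - -22 \right)} = 43054 + \left(23 - -22\right) = 43054 + \left(23 + 22\right) = 43054 + 45 = 43099$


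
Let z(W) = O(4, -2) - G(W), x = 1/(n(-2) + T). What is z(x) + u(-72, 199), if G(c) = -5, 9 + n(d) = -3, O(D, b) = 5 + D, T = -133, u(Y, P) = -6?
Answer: 8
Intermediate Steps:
n(d) = -12 (n(d) = -9 - 3 = -12)
x = -1/145 (x = 1/(-12 - 133) = 1/(-145) = -1/145 ≈ -0.0068966)
z(W) = 14 (z(W) = (5 + 4) - 1*(-5) = 9 + 5 = 14)
z(x) + u(-72, 199) = 14 - 6 = 8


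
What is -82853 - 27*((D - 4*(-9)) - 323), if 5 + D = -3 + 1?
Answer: -74915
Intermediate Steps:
D = -7 (D = -5 + (-3 + 1) = -5 - 2 = -7)
-82853 - 27*((D - 4*(-9)) - 323) = -82853 - 27*((-7 - 4*(-9)) - 323) = -82853 - 27*((-7 + 36) - 323) = -82853 - 27*(29 - 323) = -82853 - 27*(-294) = -82853 + 7938 = -74915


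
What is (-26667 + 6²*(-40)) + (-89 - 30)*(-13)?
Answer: -26560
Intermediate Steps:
(-26667 + 6²*(-40)) + (-89 - 30)*(-13) = (-26667 + 36*(-40)) - 119*(-13) = (-26667 - 1440) + 1547 = -28107 + 1547 = -26560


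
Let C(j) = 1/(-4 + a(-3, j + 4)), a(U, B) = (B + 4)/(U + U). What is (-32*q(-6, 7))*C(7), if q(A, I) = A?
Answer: -384/13 ≈ -29.538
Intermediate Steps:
a(U, B) = (4 + B)/(2*U) (a(U, B) = (4 + B)/((2*U)) = (4 + B)*(1/(2*U)) = (4 + B)/(2*U))
C(j) = 1/(-16/3 - j/6) (C(j) = 1/(-4 + (½)*(4 + (j + 4))/(-3)) = 1/(-4 + (½)*(-⅓)*(4 + (4 + j))) = 1/(-4 + (½)*(-⅓)*(8 + j)) = 1/(-4 + (-4/3 - j/6)) = 1/(-16/3 - j/6))
(-32*q(-6, 7))*C(7) = (-32*(-6))*(6/(-32 - 1*7)) = 192*(6/(-32 - 7)) = 192*(6/(-39)) = 192*(6*(-1/39)) = 192*(-2/13) = -384/13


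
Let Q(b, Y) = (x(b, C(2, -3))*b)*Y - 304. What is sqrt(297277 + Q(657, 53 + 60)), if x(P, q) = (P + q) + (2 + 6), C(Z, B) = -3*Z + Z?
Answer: 3*sqrt(5485586) ≈ 7026.4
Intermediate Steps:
C(Z, B) = -2*Z
x(P, q) = 8 + P + q (x(P, q) = (P + q) + 8 = 8 + P + q)
Q(b, Y) = -304 + Y*b*(4 + b) (Q(b, Y) = ((8 + b - 2*2)*b)*Y - 304 = ((8 + b - 4)*b)*Y - 304 = ((4 + b)*b)*Y - 304 = (b*(4 + b))*Y - 304 = Y*b*(4 + b) - 304 = -304 + Y*b*(4 + b))
sqrt(297277 + Q(657, 53 + 60)) = sqrt(297277 + (-304 + (53 + 60)*657*(4 + 657))) = sqrt(297277 + (-304 + 113*657*661)) = sqrt(297277 + (-304 + 49073301)) = sqrt(297277 + 49072997) = sqrt(49370274) = 3*sqrt(5485586)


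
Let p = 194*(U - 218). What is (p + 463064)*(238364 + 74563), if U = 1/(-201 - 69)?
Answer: 5925181266007/45 ≈ 1.3167e+11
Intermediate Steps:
U = -1/270 (U = 1/(-270) = -1/270 ≈ -0.0037037)
p = -5709517/135 (p = 194*(-1/270 - 218) = 194*(-58861/270) = -5709517/135 ≈ -42293.)
(p + 463064)*(238364 + 74563) = (-5709517/135 + 463064)*(238364 + 74563) = (56804123/135)*312927 = 5925181266007/45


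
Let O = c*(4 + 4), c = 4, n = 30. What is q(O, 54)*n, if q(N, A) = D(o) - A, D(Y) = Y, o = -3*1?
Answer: -1710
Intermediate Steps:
o = -3
O = 32 (O = 4*(4 + 4) = 4*8 = 32)
q(N, A) = -3 - A
q(O, 54)*n = (-3 - 1*54)*30 = (-3 - 54)*30 = -57*30 = -1710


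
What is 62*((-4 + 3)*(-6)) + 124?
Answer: 496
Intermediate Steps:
62*((-4 + 3)*(-6)) + 124 = 62*(-1*(-6)) + 124 = 62*6 + 124 = 372 + 124 = 496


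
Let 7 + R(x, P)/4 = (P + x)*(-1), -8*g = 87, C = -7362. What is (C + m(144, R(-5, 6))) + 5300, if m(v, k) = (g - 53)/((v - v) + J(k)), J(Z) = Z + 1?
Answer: -510865/248 ≈ -2059.9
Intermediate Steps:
J(Z) = 1 + Z
g = -87/8 (g = -1/8*87 = -87/8 ≈ -10.875)
R(x, P) = -28 - 4*P - 4*x (R(x, P) = -28 + 4*((P + x)*(-1)) = -28 + 4*(-P - x) = -28 + (-4*P - 4*x) = -28 - 4*P - 4*x)
m(v, k) = -511/(8*(1 + k)) (m(v, k) = (-87/8 - 53)/((v - v) + (1 + k)) = -511/(8*(0 + (1 + k))) = -511/(8*(1 + k)))
(C + m(144, R(-5, 6))) + 5300 = (-7362 - 511/(8 + 8*(-28 - 4*6 - 4*(-5)))) + 5300 = (-7362 - 511/(8 + 8*(-28 - 24 + 20))) + 5300 = (-7362 - 511/(8 + 8*(-32))) + 5300 = (-7362 - 511/(8 - 256)) + 5300 = (-7362 - 511/(-248)) + 5300 = (-7362 - 511*(-1/248)) + 5300 = (-7362 + 511/248) + 5300 = -1825265/248 + 5300 = -510865/248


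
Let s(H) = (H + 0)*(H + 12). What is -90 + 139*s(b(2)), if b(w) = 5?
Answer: 11725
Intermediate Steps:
s(H) = H*(12 + H)
-90 + 139*s(b(2)) = -90 + 139*(5*(12 + 5)) = -90 + 139*(5*17) = -90 + 139*85 = -90 + 11815 = 11725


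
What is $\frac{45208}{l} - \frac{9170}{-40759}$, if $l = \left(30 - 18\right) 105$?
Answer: $\frac{463546768}{12839085} \approx 36.104$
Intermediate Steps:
$l = 1260$ ($l = 12 \cdot 105 = 1260$)
$\frac{45208}{l} - \frac{9170}{-40759} = \frac{45208}{1260} - \frac{9170}{-40759} = 45208 \cdot \frac{1}{1260} - - \frac{9170}{40759} = \frac{11302}{315} + \frac{9170}{40759} = \frac{463546768}{12839085}$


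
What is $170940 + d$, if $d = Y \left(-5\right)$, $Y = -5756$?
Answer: $199720$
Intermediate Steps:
$d = 28780$ ($d = \left(-5756\right) \left(-5\right) = 28780$)
$170940 + d = 170940 + 28780 = 199720$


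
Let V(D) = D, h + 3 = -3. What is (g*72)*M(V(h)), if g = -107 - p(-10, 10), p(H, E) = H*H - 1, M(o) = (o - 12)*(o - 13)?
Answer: -5072544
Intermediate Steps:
h = -6 (h = -3 - 3 = -6)
M(o) = (-13 + o)*(-12 + o) (M(o) = (-12 + o)*(-13 + o) = (-13 + o)*(-12 + o))
p(H, E) = -1 + H² (p(H, E) = H² - 1 = -1 + H²)
g = -206 (g = -107 - (-1 + (-10)²) = -107 - (-1 + 100) = -107 - 1*99 = -107 - 99 = -206)
(g*72)*M(V(h)) = (-206*72)*(156 + (-6)² - 25*(-6)) = -14832*(156 + 36 + 150) = -14832*342 = -5072544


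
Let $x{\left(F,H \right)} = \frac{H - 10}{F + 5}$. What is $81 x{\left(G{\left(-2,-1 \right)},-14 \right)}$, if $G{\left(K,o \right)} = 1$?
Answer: $-324$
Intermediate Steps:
$x{\left(F,H \right)} = \frac{-10 + H}{5 + F}$
$81 x{\left(G{\left(-2,-1 \right)},-14 \right)} = 81 \frac{-10 - 14}{5 + 1} = 81 \cdot \frac{1}{6} \left(-24\right) = 81 \left(-4\right) = -324$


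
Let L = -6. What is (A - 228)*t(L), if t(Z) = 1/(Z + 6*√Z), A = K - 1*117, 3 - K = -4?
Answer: 169/21 + 169*I*√6/21 ≈ 8.0476 + 19.713*I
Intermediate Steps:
K = 7 (K = 3 - 1*(-4) = 3 + 4 = 7)
A = -110 (A = 7 - 1*117 = 7 - 117 = -110)
(A - 228)*t(L) = (-110 - 228)/(-6 + 6*√(-6)) = -338/(-6 + 6*(I*√6)) = -338/(-6 + 6*I*√6)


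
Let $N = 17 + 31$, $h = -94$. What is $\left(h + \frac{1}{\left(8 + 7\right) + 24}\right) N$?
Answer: $- \frac{58640}{13} \approx -4510.8$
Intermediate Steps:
$N = 48$
$\left(h + \frac{1}{\left(8 + 7\right) + 24}\right) N = \left(-94 + \frac{1}{\left(8 + 7\right) + 24}\right) 48 = \left(-94 + \frac{1}{15 + 24}\right) 48 = \left(-94 + \frac{1}{39}\right) 48 = \left(- \frac{3665}{39}\right) 48 = - \frac{58640}{13}$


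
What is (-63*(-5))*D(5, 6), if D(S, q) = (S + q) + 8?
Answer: 5985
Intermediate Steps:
D(S, q) = 8 + S + q
(-63*(-5))*D(5, 6) = (-63*(-5))*(8 + 5 + 6) = 315*19 = 5985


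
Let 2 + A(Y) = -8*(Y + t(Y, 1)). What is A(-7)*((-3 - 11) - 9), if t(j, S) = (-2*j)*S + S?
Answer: 1518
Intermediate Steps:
t(j, S) = S - 2*S*j (t(j, S) = -2*S*j + S = S - 2*S*j)
A(Y) = -10 + 8*Y (A(Y) = -2 - 8*(Y + 1*(1 - 2*Y)) = -2 - 8*(Y + (1 - 2*Y)) = -2 - 8*(1 - Y) = -2 + (-8 + 8*Y) = -10 + 8*Y)
A(-7)*((-3 - 11) - 9) = (-10 + 8*(-7))*((-3 - 11) - 9) = (-10 - 56)*(-14 - 9) = -66*(-23) = 1518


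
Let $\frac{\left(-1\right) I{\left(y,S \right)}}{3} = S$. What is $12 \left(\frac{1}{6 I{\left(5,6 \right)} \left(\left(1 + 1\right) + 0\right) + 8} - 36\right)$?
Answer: $- \frac{22467}{52} \approx -432.06$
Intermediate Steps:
$I{\left(y,S \right)} = - 3 S$
$12 \left(\frac{1}{6 I{\left(5,6 \right)} \left(\left(1 + 1\right) + 0\right) + 8} - 36\right) = 12 \left(\frac{1}{6 \left(\left(-3\right) 6\right) \left(\left(1 + 1\right) + 0\right) + 8} - 36\right) = 12 \left(\frac{1}{6 \left(-18\right) \left(2 + 0\right) + 8} - 36\right) = 12 \left(\frac{1}{\left(-108\right) 2 + 8} - 36\right) = 12 \left(\frac{1}{-216 + 8} - 36\right) = 12 \left(\frac{1}{-208} - 36\right) = 12 \left(- \frac{1}{208} - 36\right) = 12 \left(- \frac{7489}{208}\right) = - \frac{22467}{52}$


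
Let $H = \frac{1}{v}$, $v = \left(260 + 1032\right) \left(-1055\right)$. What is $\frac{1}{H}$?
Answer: $-1363060$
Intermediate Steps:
$v = -1363060$ ($v = 1292 \left(-1055\right) = -1363060$)
$H = - \frac{1}{1363060}$ ($H = \frac{1}{-1363060} = - \frac{1}{1363060} \approx -7.3364 \cdot 10^{-7}$)
$\frac{1}{H} = \frac{1}{- \frac{1}{1363060}} = -1363060$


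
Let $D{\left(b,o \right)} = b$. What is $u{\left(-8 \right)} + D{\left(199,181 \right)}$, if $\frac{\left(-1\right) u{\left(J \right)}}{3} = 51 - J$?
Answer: $22$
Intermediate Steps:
$u{\left(J \right)} = -153 + 3 J$ ($u{\left(J \right)} = - 3 \left(51 - J\right) = -153 + 3 J$)
$u{\left(-8 \right)} + D{\left(199,181 \right)} = \left(-153 + 3 \left(-8\right)\right) + 199 = \left(-153 - 24\right) + 199 = -177 + 199 = 22$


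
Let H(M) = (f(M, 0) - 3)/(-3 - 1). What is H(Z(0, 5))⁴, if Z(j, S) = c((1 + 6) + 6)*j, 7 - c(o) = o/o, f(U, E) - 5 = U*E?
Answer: 1/16 ≈ 0.062500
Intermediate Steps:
f(U, E) = 5 + E*U (f(U, E) = 5 + U*E = 5 + E*U)
c(o) = 6 (c(o) = 7 - o/o = 7 - 1*1 = 7 - 1 = 6)
Z(j, S) = 6*j
H(M) = -½ (H(M) = ((5 + 0*M) - 3)/(-3 - 1) = ((5 + 0) - 3)/(-4) = (5 - 3)*(-¼) = 2*(-¼) = -½)
H(Z(0, 5))⁴ = (-½)⁴ = 1/16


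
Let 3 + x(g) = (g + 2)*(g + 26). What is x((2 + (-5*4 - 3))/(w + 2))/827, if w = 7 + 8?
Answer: 4606/239003 ≈ 0.019272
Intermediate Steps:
w = 15
x(g) = -3 + (2 + g)*(26 + g) (x(g) = -3 + (g + 2)*(g + 26) = -3 + (2 + g)*(26 + g))
x((2 + (-5*4 - 3))/(w + 2))/827 = (49 + ((2 + (-5*4 - 3))/(15 + 2))**2 + 28*((2 + (-5*4 - 3))/(15 + 2)))/827 = (49 + ((2 + (-20 - 3))/17)**2 + 28*((2 + (-20 - 3))/17))*(1/827) = (49 + ((2 - 23)*(1/17))**2 + 28*((2 - 23)*(1/17)))*(1/827) = (49 + (-21*1/17)**2 + 28*(-21*1/17))*(1/827) = (49 + (-21/17)**2 + 28*(-21/17))*(1/827) = (49 + 441/289 - 588/17)*(1/827) = (4606/289)*(1/827) = 4606/239003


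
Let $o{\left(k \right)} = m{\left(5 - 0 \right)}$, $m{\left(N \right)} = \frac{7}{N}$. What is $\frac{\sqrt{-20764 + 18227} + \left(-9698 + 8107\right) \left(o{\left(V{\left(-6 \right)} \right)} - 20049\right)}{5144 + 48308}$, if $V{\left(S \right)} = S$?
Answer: $\frac{79739329}{133630} + \frac{i \sqrt{2537}}{53452} \approx 596.72 + 0.00094231 i$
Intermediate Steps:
$o{\left(k \right)} = \frac{7}{5}$ ($o{\left(k \right)} = \frac{7}{5 - 0} = \frac{7}{5 + 0} = \frac{7}{5}$)
$\frac{\sqrt{-20764 + 18227} + \left(-9698 + 8107\right) \left(o{\left(V{\left(-6 \right)} \right)} - 20049\right)}{5144 + 48308} = \frac{\sqrt{-20764 + 18227} + \left(-9698 + 8107\right) \left(\frac{7}{5} - 20049\right)}{5144 + 48308} = \frac{\sqrt{-2537} - - \frac{159478658}{5}}{53452} = \left(i \sqrt{2537} + \frac{159478658}{5}\right) \frac{1}{53452} = \left(\frac{159478658}{5} + i \sqrt{2537}\right) \frac{1}{53452} = \frac{79739329}{133630} + \frac{i \sqrt{2537}}{53452}$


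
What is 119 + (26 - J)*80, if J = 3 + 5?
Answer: 1559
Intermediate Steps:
J = 8
119 + (26 - J)*80 = 119 + (26 - 1*8)*80 = 119 + (26 - 8)*80 = 119 + 18*80 = 119 + 1440 = 1559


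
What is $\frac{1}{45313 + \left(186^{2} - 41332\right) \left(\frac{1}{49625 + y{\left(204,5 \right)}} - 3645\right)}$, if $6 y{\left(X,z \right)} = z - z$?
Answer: $\frac{49625}{1220677380889} \approx 4.0654 \cdot 10^{-8}$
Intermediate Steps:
$y{\left(X,z \right)} = 0$ ($y{\left(X,z \right)} = \frac{z - z}{6} = \frac{1}{6} \cdot 0 = 0$)
$\frac{1}{45313 + \left(186^{2} - 41332\right) \left(\frac{1}{49625 + y{\left(204,5 \right)}} - 3645\right)} = \frac{1}{45313 + \left(186^{2} - 41332\right) \left(\frac{1}{49625 + 0} - 3645\right)} = \frac{1}{45313 + \left(34596 - 41332\right) \left(\frac{1}{49625} - 3645\right)} = \frac{1}{45313 - 6736 \left(\frac{1}{49625} - 3645\right)} = \frac{1}{45313 - - \frac{1218428723264}{49625}} = \frac{1}{45313 + \frac{1218428723264}{49625}} = \frac{1}{\frac{1220677380889}{49625}} = \frac{49625}{1220677380889}$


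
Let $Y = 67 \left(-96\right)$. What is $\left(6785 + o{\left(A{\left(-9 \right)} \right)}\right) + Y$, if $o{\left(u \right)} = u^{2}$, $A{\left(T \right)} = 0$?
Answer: $353$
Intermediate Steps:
$Y = -6432$
$\left(6785 + o{\left(A{\left(-9 \right)} \right)}\right) + Y = \left(6785 + 0^{2}\right) - 6432 = \left(6785 + 0\right) - 6432 = 6785 - 6432 = 353$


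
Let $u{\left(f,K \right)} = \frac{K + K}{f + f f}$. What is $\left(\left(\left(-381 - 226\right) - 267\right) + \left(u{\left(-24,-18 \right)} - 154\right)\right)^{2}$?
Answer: $\frac{2236438681}{2116} \approx 1.0569 \cdot 10^{6}$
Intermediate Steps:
$u{\left(f,K \right)} = \frac{2 K}{f + f^{2}}$
$\left(\left(\left(-381 - 226\right) - 267\right) + \left(u{\left(-24,-18 \right)} - 154\right)\right)^{2} = \left(\left(\left(-381 - 226\right) - 267\right) - \left(154 + \frac{36}{\left(-24\right) \left(1 - 24\right)}\right)\right)^{2} = \left(\left(-607 - 267\right) - \left(154 + 36 \left(- \frac{1}{24}\right) \frac{1}{-23}\right)\right)^{2} = \left(-874 - \left(154 + 36 \left(- \frac{1}{24}\right) \left(- \frac{1}{23}\right)\right)\right)^{2} = \left(-874 - \frac{7087}{46}\right)^{2} = \left(- \frac{47291}{46}\right)^{2} = \frac{2236438681}{2116}$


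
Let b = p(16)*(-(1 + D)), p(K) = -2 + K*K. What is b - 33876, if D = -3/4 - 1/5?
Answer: -338887/10 ≈ -33889.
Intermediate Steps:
p(K) = -2 + K²
D = -19/20 (D = -3*¼ - 1*⅕ = -¾ - ⅕ = -19/20 ≈ -0.95000)
b = -127/10 (b = (-2 + 16²)*(-(1 - 19/20)) = (-2 + 256)*(-1*1/20) = 254*(-1/20) = -127/10 ≈ -12.700)
b - 33876 = -127/10 - 33876 = -338887/10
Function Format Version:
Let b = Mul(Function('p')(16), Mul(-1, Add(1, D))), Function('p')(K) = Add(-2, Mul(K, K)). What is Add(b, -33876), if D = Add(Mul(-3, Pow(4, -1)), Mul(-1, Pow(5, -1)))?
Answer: Rational(-338887, 10) ≈ -33889.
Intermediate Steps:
Function('p')(K) = Add(-2, Pow(K, 2))
D = Rational(-19, 20) (D = Add(Mul(-3, Rational(1, 4)), Mul(-1, Rational(1, 5))) = Add(Rational(-3, 4), Rational(-1, 5)) = Rational(-19, 20) ≈ -0.95000)
b = Rational(-127, 10) (b = Mul(Add(-2, Pow(16, 2)), Mul(-1, Add(1, Rational(-19, 20)))) = Mul(Add(-2, 256), Mul(-1, Rational(1, 20))) = Mul(254, Rational(-1, 20)) = Rational(-127, 10) ≈ -12.700)
Add(b, -33876) = Add(Rational(-127, 10), -33876) = Rational(-338887, 10)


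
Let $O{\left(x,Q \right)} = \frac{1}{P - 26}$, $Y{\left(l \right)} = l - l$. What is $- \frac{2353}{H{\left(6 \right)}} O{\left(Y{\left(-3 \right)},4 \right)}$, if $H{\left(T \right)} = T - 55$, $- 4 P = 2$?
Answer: $- \frac{4706}{2597} \approx -1.8121$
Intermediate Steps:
$Y{\left(l \right)} = 0$
$P = - \frac{1}{2}$ ($P = \left(- \frac{1}{4}\right) 2 = - \frac{1}{2} \approx -0.5$)
$H{\left(T \right)} = -55 + T$
$O{\left(x,Q \right)} = - \frac{2}{53}$ ($O{\left(x,Q \right)} = \frac{1}{- \frac{1}{2} - 26} = \frac{1}{- \frac{53}{2}} = - \frac{2}{53}$)
$- \frac{2353}{H{\left(6 \right)}} O{\left(Y{\left(-3 \right)},4 \right)} = - \frac{2353}{-55 + 6} \left(- \frac{2}{53}\right) = - \frac{2353}{-49} \left(- \frac{2}{53}\right) = \left(-2353\right) \left(- \frac{1}{49}\right) \left(- \frac{2}{53}\right) = \frac{2353}{49} \left(- \frac{2}{53}\right) = - \frac{4706}{2597}$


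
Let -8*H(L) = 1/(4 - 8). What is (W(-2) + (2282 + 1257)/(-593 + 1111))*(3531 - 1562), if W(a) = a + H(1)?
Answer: 79364483/8288 ≈ 9575.8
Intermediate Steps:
H(L) = 1/32 (H(L) = -1/(8*(4 - 8)) = -1/8/(-4) = -1/8*(-1/4) = 1/32)
W(a) = 1/32 + a (W(a) = a + 1/32 = 1/32 + a)
(W(-2) + (2282 + 1257)/(-593 + 1111))*(3531 - 1562) = ((1/32 - 2) + (2282 + 1257)/(-593 + 1111))*(3531 - 1562) = (-63/32 + 3539/518)*1969 = (40307/8288)*1969 = 79364483/8288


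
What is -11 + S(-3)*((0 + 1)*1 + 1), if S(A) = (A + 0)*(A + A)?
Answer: 25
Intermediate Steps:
S(A) = 2*A² (S(A) = A*(2*A) = 2*A²)
-11 + S(-3)*((0 + 1)*1 + 1) = -11 + (2*(-3)²)*((0 + 1)*1 + 1) = -11 + (2*9)*(1*1 + 1) = -11 + 18*(1 + 1) = -11 + 18*2 = -11 + 36 = 25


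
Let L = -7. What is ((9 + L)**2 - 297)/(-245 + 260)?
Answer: -293/15 ≈ -19.533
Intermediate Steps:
((9 + L)**2 - 297)/(-245 + 260) = ((9 - 7)**2 - 297)/(-245 + 260) = (2**2 - 297)/15 = (4 - 297)*(1/15) = -293*1/15 = -293/15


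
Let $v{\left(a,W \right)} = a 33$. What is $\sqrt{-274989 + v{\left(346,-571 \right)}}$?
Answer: $7 i \sqrt{5379} \approx 513.39 i$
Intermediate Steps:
$v{\left(a,W \right)} = 33 a$
$\sqrt{-274989 + v{\left(346,-571 \right)}} = \sqrt{-274989 + 33 \cdot 346} = \sqrt{-274989 + 11418} = \sqrt{-263571} = 7 i \sqrt{5379}$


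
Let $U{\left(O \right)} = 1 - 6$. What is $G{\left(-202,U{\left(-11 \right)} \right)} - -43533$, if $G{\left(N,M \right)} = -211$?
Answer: $43322$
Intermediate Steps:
$U{\left(O \right)} = -5$ ($U{\left(O \right)} = 1 - 6 = -5$)
$G{\left(-202,U{\left(-11 \right)} \right)} - -43533 = -211 - -43533 = -211 + 43533 = 43322$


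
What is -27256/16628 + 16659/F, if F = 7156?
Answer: 20490479/29747492 ≈ 0.68881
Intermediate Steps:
-27256/16628 + 16659/F = -27256/16628 + 16659/7156 = -27256*1/16628 + 16659*(1/7156) = -6814/4157 + 16659/7156 = 20490479/29747492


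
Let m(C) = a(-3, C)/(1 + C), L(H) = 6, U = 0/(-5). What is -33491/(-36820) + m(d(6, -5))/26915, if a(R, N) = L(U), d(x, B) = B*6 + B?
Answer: 437824687/481347860 ≈ 0.90958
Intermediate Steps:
U = 0 (U = 0*(-1/5) = 0)
d(x, B) = 7*B (d(x, B) = 6*B + B = 7*B)
a(R, N) = 6
m(C) = 6/(1 + C)
-33491/(-36820) + m(d(6, -5))/26915 = -33491/(-36820) + (6/(1 + 7*(-5)))/26915 = -33491*(-1/36820) + (6/(1 - 35))*(1/26915) = 33491/36820 + (6/(-34))*(1/26915) = 33491/36820 + (6*(-1/34))*(1/26915) = 33491/36820 - 3/17*1/26915 = 33491/36820 - 3/457555 = 437824687/481347860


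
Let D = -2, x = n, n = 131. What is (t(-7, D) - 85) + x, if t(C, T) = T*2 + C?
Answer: 35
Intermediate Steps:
x = 131
t(C, T) = C + 2*T (t(C, T) = 2*T + C = C + 2*T)
(t(-7, D) - 85) + x = ((-7 + 2*(-2)) - 85) + 131 = ((-7 - 4) - 85) + 131 = (-11 - 85) + 131 = -96 + 131 = 35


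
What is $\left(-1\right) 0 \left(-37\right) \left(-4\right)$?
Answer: $0$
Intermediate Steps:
$\left(-1\right) 0 \left(-37\right) \left(-4\right) = 0 \left(-37\right) \left(-4\right) = 0 \left(-4\right) = 0$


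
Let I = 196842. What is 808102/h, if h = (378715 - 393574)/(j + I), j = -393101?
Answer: 158597290418/14859 ≈ 1.0673e+7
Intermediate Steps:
h = 14859/196259 (h = (378715 - 393574)/(-393101 + 196842) = -14859/(-196259) = -14859*(-1/196259) = 14859/196259 ≈ 0.075711)
808102/h = 808102/(14859/196259) = 808102*(196259/14859) = 158597290418/14859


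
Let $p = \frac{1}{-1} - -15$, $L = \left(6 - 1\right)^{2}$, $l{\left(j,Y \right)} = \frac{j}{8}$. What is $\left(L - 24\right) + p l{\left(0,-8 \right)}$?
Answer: $1$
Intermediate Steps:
$l{\left(j,Y \right)} = \frac{j}{8}$ ($l{\left(j,Y \right)} = j \frac{1}{8} = \frac{j}{8}$)
$L = 25$ ($L = 5^{2} = 25$)
$p = 14$ ($p = -1 + 15 = 14$)
$\left(L - 24\right) + p l{\left(0,-8 \right)} = \left(25 - 24\right) + 14 \cdot \frac{1}{8} \cdot 0 = 1 + 14 \cdot 0 = 1 + 0 = 1$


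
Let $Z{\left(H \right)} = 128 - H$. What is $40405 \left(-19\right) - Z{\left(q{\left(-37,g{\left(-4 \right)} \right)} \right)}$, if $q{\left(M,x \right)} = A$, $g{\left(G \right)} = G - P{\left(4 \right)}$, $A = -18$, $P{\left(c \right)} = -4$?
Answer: $-767841$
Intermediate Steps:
$g{\left(G \right)} = 4 + G$ ($g{\left(G \right)} = G - -4 = G + 4 = 4 + G$)
$q{\left(M,x \right)} = -18$
$40405 \left(-19\right) - Z{\left(q{\left(-37,g{\left(-4 \right)} \right)} \right)} = 40405 \left(-19\right) - \left(128 - -18\right) = -767695 - \left(128 + 18\right) = -767695 - 146 = -767841$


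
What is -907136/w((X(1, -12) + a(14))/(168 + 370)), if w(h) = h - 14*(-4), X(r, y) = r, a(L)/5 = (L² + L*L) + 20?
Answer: -488039168/32189 ≈ -15162.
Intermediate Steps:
a(L) = 100 + 10*L² (a(L) = 5*((L² + L*L) + 20) = 5*((L² + L²) + 20) = 5*(2*L² + 20) = 5*(20 + 2*L²) = 100 + 10*L²)
w(h) = 56 + h (w(h) = h + 56 = 56 + h)
-907136/w((X(1, -12) + a(14))/(168 + 370)) = -907136/(56 + (1 + (100 + 10*14²))/(168 + 370)) = -907136/(56 + (1 + (100 + 10*196))/538) = -907136/(56 + (1 + (100 + 1960))*(1/538)) = -907136/(56 + (1 + 2060)*(1/538)) = -907136/(56 + 2061*(1/538)) = -907136/(56 + 2061/538) = -907136/32189/538 = -907136*538/32189 = -488039168/32189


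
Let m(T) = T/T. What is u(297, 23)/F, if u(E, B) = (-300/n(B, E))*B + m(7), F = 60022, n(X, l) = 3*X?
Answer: -99/60022 ≈ -0.0016494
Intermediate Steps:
m(T) = 1
u(E, B) = -99 (u(E, B) = (-300*1/(3*B))*B + 1 = (-100/B)*B + 1 = -100 + 1 = -99)
u(297, 23)/F = -99/60022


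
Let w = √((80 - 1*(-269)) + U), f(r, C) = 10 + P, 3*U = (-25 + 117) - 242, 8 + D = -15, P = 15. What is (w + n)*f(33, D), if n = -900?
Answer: -22500 + 25*√299 ≈ -22068.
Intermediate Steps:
D = -23 (D = -8 - 15 = -23)
U = -50 (U = ((-25 + 117) - 242)/3 = (92 - 242)/3 = (⅓)*(-150) = -50)
f(r, C) = 25 (f(r, C) = 10 + 15 = 25)
w = √299 (w = √((80 - 1*(-269)) - 50) = √((80 + 269) - 50) = √(349 - 50) = √299 ≈ 17.292)
(w + n)*f(33, D) = (√299 - 900)*25 = (-900 + √299)*25 = -22500 + 25*√299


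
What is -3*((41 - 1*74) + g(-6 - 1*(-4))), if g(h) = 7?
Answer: 78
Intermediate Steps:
-3*((41 - 1*74) + g(-6 - 1*(-4))) = -3*((41 - 1*74) + 7) = -3*((41 - 74) + 7) = -3*(-33 + 7) = -3*(-26) = 78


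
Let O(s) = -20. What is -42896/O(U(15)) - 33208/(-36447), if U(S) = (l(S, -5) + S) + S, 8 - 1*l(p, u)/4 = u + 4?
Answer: 391023668/182235 ≈ 2145.7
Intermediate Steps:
l(p, u) = 16 - 4*u (l(p, u) = 32 - 4*(u + 4) = 32 - 4*(4 + u) = 32 + (-16 - 4*u) = 16 - 4*u)
U(S) = 36 + 2*S (U(S) = ((16 - 4*(-5)) + S) + S = ((16 + 20) + S) + S = (36 + S) + S = 36 + 2*S)
-42896/O(U(15)) - 33208/(-36447) = -42896/(-20) - 33208/(-36447) = -42896*(-1/20) - 33208*(-1/36447) = 10724/5 + 33208/36447 = 391023668/182235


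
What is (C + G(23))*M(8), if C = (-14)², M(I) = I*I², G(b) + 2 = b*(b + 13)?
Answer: 523264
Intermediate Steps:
G(b) = -2 + b*(13 + b) (G(b) = -2 + b*(b + 13) = -2 + b*(13 + b))
M(I) = I³
C = 196
(C + G(23))*M(8) = (196 + (-2 + 23² + 13*23))*8³ = (196 + (-2 + 529 + 299))*512 = (196 + 826)*512 = 1022*512 = 523264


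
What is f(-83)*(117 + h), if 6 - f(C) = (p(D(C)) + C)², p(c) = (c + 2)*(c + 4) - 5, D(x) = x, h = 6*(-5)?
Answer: -3465098205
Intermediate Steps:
h = -30
p(c) = -5 + (2 + c)*(4 + c) (p(c) = (2 + c)*(4 + c) - 5 = -5 + (2 + c)*(4 + c))
f(C) = 6 - (3 + C² + 7*C)² (f(C) = 6 - ((3 + C² + 6*C) + C)² = 6 - (3 + C² + 7*C)²)
f(-83)*(117 + h) = (6 - (3 + (-83)² + 7*(-83))²)*(117 - 30) = (6 - (3 + 6889 - 581)²)*87 = (6 - 1*6311²)*87 = (6 - 1*39828721)*87 = (6 - 39828721)*87 = -39828715*87 = -3465098205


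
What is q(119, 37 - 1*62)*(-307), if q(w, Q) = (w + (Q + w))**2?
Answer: -13928283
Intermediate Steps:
q(w, Q) = (Q + 2*w)**2
q(119, 37 - 1*62)*(-307) = ((37 - 1*62) + 2*119)**2*(-307) = ((37 - 62) + 238)**2*(-307) = (-25 + 238)**2*(-307) = 213**2*(-307) = 45369*(-307) = -13928283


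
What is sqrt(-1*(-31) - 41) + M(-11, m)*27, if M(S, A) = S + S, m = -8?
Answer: -594 + I*sqrt(10) ≈ -594.0 + 3.1623*I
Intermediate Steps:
M(S, A) = 2*S
sqrt(-1*(-31) - 41) + M(-11, m)*27 = sqrt(-1*(-31) - 41) + (2*(-11))*27 = sqrt(31 - 41) - 22*27 = sqrt(-10) - 594 = I*sqrt(10) - 594 = -594 + I*sqrt(10)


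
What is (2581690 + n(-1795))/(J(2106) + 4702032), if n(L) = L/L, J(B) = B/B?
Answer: 368813/671719 ≈ 0.54906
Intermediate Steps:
J(B) = 1
n(L) = 1
(2581690 + n(-1795))/(J(2106) + 4702032) = (2581690 + 1)/(1 + 4702032) = 2581691/4702033 = 2581691*(1/4702033) = 368813/671719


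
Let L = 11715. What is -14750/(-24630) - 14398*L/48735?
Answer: -9230414573/2667429 ≈ -3460.4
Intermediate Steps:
-14750/(-24630) - 14398*L/48735 = -14750/(-24630) - 14398/(48735/11715) = -14750*(-1/24630) - 14398/(48735*(1/11715)) = 1475/2463 - 14398/3249/781 = 1475/2463 - 14398*781/3249 = 1475/2463 - 11244838/3249 = -9230414573/2667429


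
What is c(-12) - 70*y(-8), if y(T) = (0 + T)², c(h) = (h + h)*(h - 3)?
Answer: -4120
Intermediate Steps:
c(h) = 2*h*(-3 + h) (c(h) = (2*h)*(-3 + h) = 2*h*(-3 + h))
y(T) = T²
c(-12) - 70*y(-8) = 2*(-12)*(-3 - 12) - 70*(-8)² = 2*(-12)*(-15) - 70*64 = 360 - 4480 = -4120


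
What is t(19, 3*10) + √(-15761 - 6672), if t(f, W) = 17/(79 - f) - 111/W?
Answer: -41/12 + I*√22433 ≈ -3.4167 + 149.78*I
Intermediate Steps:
t(f, W) = -111/W + 17/(79 - f)
t(19, 3*10) + √(-15761 - 6672) = (8769 - 111*19 - 51*10)/(((3*10))*(-79 + 19)) + √(-15761 - 6672) = (8769 - 2109 - 17*30)/(30*(-60)) + √(-22433) = (1/30)*(-1/60)*(8769 - 2109 - 510) + I*√22433 = (1/30)*(-1/60)*6150 + I*√22433 = -41/12 + I*√22433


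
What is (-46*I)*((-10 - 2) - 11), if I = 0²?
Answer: 0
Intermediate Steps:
I = 0
(-46*I)*((-10 - 2) - 11) = (-46*0)*((-10 - 2) - 11) = 0*(-12 - 11) = 0*(-23) = 0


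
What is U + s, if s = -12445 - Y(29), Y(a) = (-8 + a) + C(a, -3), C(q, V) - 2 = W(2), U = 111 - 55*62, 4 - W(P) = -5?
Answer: -15776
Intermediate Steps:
W(P) = 9 (W(P) = 4 - 1*(-5) = 4 + 5 = 9)
U = -3299 (U = 111 - 3410 = -3299)
C(q, V) = 11 (C(q, V) = 2 + 9 = 11)
Y(a) = 3 + a (Y(a) = (-8 + a) + 11 = 3 + a)
s = -12477 (s = -12445 - (3 + 29) = -12445 - 1*32 = -12445 - 32 = -12477)
U + s = -3299 - 12477 = -15776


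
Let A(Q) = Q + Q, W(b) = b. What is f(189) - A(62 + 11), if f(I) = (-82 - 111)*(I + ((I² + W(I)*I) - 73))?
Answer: -13810840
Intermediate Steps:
f(I) = 14089 - 386*I² - 193*I (f(I) = (-82 - 111)*(I + ((I² + I*I) - 73)) = -193*(I + ((I² + I²) - 73)) = -193*(I + (2*I² - 73)) = -193*(I + (-73 + 2*I²)) = -193*(-73 + I + 2*I²) = 14089 - 386*I² - 193*I)
A(Q) = 2*Q
f(189) - A(62 + 11) = (14089 - 386*189² - 193*189) - 2*(62 + 11) = (14089 - 386*35721 - 36477) - 2*73 = (14089 - 13788306 - 36477) - 1*146 = -13810694 - 146 = -13810840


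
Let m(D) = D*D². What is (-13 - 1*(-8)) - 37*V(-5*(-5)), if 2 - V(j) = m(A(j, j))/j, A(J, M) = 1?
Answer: -1938/25 ≈ -77.520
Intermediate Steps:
m(D) = D³
V(j) = 2 - 1/j (V(j) = 2 - 1³/j = 2 - 1/j)
(-13 - 1*(-8)) - 37*V(-5*(-5)) = (-13 - 1*(-8)) - 37*(2 - 1/((-5*(-5)))) = (-13 + 8) - 37*(2 - 1/25) = -5 - 37*(2 - 1*1/25) = -5 - 37*(2 - 1/25) = -5 - 37*49/25 = -5 - 1813/25 = -1938/25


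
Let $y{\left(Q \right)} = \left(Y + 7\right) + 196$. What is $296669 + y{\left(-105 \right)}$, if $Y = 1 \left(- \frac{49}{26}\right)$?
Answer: $\frac{7718623}{26} \approx 2.9687 \cdot 10^{5}$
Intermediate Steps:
$Y = - \frac{49}{26}$ ($Y = 1 \left(\left(-49\right) \frac{1}{26}\right) = 1 \left(- \frac{49}{26}\right) = - \frac{49}{26} \approx -1.8846$)
$y{\left(Q \right)} = \frac{5229}{26}$ ($y{\left(Q \right)} = \left(- \frac{49}{26} + 7\right) + 196 = \frac{133}{26} + 196 = \frac{5229}{26}$)
$296669 + y{\left(-105 \right)} = 296669 + \frac{5229}{26} = \frac{7718623}{26}$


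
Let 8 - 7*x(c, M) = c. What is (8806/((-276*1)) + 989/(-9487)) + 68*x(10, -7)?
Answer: -471406217/9164442 ≈ -51.439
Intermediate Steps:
x(c, M) = 8/7 - c/7
(8806/((-276*1)) + 989/(-9487)) + 68*x(10, -7) = (8806/((-276*1)) + 989/(-9487)) + 68*(8/7 - 1/7*10) = (8806/(-276) + 989*(-1/9487)) + 68*(8/7 - 10/7) = (8806*(-1/276) - 989/9487) + 68*(-2/7) = (-4403/138 - 989/9487) - 136/7 = -41907743/1309206 - 136/7 = -471406217/9164442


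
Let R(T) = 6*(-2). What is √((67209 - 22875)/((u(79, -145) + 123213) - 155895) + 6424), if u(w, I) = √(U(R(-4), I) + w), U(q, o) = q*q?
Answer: √(209904834 - 6424*√223)/√(32682 - √223) ≈ 80.141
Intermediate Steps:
R(T) = -12
U(q, o) = q²
u(w, I) = √(144 + w) (u(w, I) = √((-12)² + w) = √(144 + w))
√((67209 - 22875)/((u(79, -145) + 123213) - 155895) + 6424) = √((67209 - 22875)/((√(144 + 79) + 123213) - 155895) + 6424) = √(44334/((√223 + 123213) - 155895) + 6424) = √(44334/((123213 + √223) - 155895) + 6424) = √(44334/(-32682 + √223) + 6424) = √(6424 + 44334/(-32682 + √223))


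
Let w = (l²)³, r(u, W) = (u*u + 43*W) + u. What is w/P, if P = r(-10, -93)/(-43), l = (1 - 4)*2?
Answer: 668736/1303 ≈ 513.23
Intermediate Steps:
l = -6 (l = -3*2 = -6)
r(u, W) = u + u² + 43*W (r(u, W) = (u² + 43*W) + u = u + u² + 43*W)
w = 46656 (w = ((-6)²)³ = 36³ = 46656)
P = 3909/43 (P = (-10 + (-10)² + 43*(-93))/(-43) = (-10 + 100 - 3999)*(-1/43) = -3909*(-1/43) = 3909/43 ≈ 90.907)
w/P = 46656/(3909/43) = 46656*(43/3909) = 668736/1303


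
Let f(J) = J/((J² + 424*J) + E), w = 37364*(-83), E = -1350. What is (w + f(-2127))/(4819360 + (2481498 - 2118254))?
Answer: -3743091556833/6255283828108 ≈ -0.59839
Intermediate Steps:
w = -3101212
f(J) = J/(-1350 + J² + 424*J) (f(J) = J/((J² + 424*J) - 1350) = J/(-1350 + J² + 424*J))
(w + f(-2127))/(4819360 + (2481498 - 2118254)) = (-3101212 - 2127/(-1350 + (-2127)² + 424*(-2127)))/(4819360 + (2481498 - 2118254)) = (-3101212 - 2127/(-1350 + 4524129 - 901848))/(4819360 + 363244) = (-3101212 - 2127/3620931)/5182604 = (-3101212 - 2127*1/3620931)*(1/5182604) = (-3101212 - 709/1206977)*(1/5182604) = -3743091556833/1206977*1/5182604 = -3743091556833/6255283828108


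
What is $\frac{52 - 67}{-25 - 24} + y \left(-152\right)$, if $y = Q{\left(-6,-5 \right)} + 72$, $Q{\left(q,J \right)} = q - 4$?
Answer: $- \frac{461761}{49} \approx -9423.7$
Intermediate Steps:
$Q{\left(q,J \right)} = -4 + q$ ($Q{\left(q,J \right)} = q - 4 = -4 + q$)
$y = 62$ ($y = \left(-4 - 6\right) + 72 = -10 + 72 = 62$)
$\frac{52 - 67}{-25 - 24} + y \left(-152\right) = \frac{52 - 67}{-25 - 24} + 62 \left(-152\right) = - \frac{15}{-49} - 9424 = \left(-15\right) \left(- \frac{1}{49}\right) - 9424 = \frac{15}{49} - 9424 = - \frac{461761}{49}$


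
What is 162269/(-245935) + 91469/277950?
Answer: -4521448007/13671526650 ≈ -0.33072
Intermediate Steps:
162269/(-245935) + 91469/277950 = 162269*(-1/245935) + 91469*(1/277950) = -162269/245935 + 91469/277950 = -4521448007/13671526650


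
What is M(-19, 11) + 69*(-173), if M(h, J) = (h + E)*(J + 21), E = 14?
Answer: -12097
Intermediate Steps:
M(h, J) = (14 + h)*(21 + J) (M(h, J) = (h + 14)*(J + 21) = (14 + h)*(21 + J))
M(-19, 11) + 69*(-173) = (294 + 14*11 + 21*(-19) + 11*(-19)) + 69*(-173) = (294 + 154 - 399 - 209) - 11937 = -160 - 11937 = -12097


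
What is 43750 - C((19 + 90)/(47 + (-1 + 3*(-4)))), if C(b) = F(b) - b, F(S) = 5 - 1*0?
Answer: 1487439/34 ≈ 43748.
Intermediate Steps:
F(S) = 5 (F(S) = 5 + 0 = 5)
C(b) = 5 - b
43750 - C((19 + 90)/(47 + (-1 + 3*(-4)))) = 43750 - (5 - (19 + 90)/(47 + (-1 + 3*(-4)))) = 43750 - (5 - 109/(47 + (-1 - 12))) = 43750 - (5 - 109/(47 - 13)) = 43750 - (5 - 109/34) = 43750 - 1*61/34 = 43750 - 61/34 = 1487439/34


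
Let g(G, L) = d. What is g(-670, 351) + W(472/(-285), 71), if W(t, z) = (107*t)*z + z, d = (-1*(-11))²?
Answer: -3531064/285 ≈ -12390.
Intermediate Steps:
d = 121 (d = 11² = 121)
W(t, z) = z + 107*t*z (W(t, z) = 107*t*z + z = z + 107*t*z)
g(G, L) = 121
g(-670, 351) + W(472/(-285), 71) = 121 + 71*(1 + 107*(472/(-285))) = 121 + 71*(1 + 107*(472*(-1/285))) = 121 + 71*(1 + 107*(-472/285)) = 121 + 71*(1 - 50504/285) = 121 + 71*(-50219/285) = 121 - 3565549/285 = -3531064/285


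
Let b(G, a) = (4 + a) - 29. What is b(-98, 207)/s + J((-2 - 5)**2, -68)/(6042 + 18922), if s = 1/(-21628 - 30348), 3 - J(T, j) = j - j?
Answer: -236150253245/24964 ≈ -9.4596e+6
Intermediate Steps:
b(G, a) = -25 + a
J(T, j) = 3 (J(T, j) = 3 - (j - j) = 3 - 1*0 = 3 + 0 = 3)
s = -1/51976 (s = 1/(-51976) = -1/51976 ≈ -1.9240e-5)
b(-98, 207)/s + J((-2 - 5)**2, -68)/(6042 + 18922) = (-25 + 207)/(-1/51976) + 3/(6042 + 18922) = 182*(-51976) + 3/24964 = -9459632 + 3*(1/24964) = -9459632 + 3/24964 = -236150253245/24964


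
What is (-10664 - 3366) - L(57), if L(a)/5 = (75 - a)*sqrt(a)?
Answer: -14030 - 90*sqrt(57) ≈ -14709.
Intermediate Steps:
L(a) = 5*sqrt(a)*(75 - a) (L(a) = 5*((75 - a)*sqrt(a)) = 5*(sqrt(a)*(75 - a)) = 5*sqrt(a)*(75 - a))
(-10664 - 3366) - L(57) = (-10664 - 3366) - 5*sqrt(57)*(75 - 1*57) = -14030 - 5*sqrt(57)*(75 - 57) = -14030 - 5*sqrt(57)*18 = -14030 - 90*sqrt(57)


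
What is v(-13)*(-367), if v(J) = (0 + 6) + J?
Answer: 2569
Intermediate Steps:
v(J) = 6 + J
v(-13)*(-367) = (6 - 13)*(-367) = -7*(-367) = 2569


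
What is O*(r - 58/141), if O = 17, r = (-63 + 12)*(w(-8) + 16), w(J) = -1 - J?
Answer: -2812667/141 ≈ -19948.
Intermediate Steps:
r = -1173 (r = (-63 + 12)*((-1 - 1*(-8)) + 16) = -51*((-1 + 8) + 16) = -51*(7 + 16) = -51*23 = -1173)
O*(r - 58/141) = 17*(-1173 - 58/141) = 17*(-165451/141) = -2812667/141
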